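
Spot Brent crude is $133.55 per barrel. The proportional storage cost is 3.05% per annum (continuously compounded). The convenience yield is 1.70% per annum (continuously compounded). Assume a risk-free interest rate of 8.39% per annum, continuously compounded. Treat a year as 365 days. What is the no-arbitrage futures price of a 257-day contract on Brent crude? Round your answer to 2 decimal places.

Net carry = r + u − y = 0.0839 + 0.0305 − 0.0170 = 0.0974
F = S·e^((r+u−y)T) = 133.55 · e^(0.0974 × 257/365) = 133.55 · e^0.068580
= 133.55 × 1.070986 = $143.03 per barrel

$143.03 per barrel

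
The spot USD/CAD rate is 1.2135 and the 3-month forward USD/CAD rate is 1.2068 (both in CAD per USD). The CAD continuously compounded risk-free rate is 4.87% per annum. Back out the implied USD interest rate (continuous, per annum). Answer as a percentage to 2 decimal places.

7.08%

F = S·e^((r_CAD − r_USD)T) ⇒ r_USD = r_CAD − ln(F/S)/T
ln(1.2068/1.2135) = -0.005537; /(3/12) = -0.022148
r_USD = 0.0487 + 0.022148 = 0.070848
r_USD = 7.08%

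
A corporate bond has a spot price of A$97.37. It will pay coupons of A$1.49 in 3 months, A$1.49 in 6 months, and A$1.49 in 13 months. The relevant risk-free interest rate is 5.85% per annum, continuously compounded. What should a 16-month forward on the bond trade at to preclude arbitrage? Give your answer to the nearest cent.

A$100.61

PV(coupons) I = 1.49·e^(−0.0585·3/12) + 1.49·e^(−0.0585·6/12) + 1.49·e^(−0.0585·13/12)
I = 1.4684 + 1.4470 + 1.3985 = 4.3139
F = (S − I)·e^(rT) = (97.37 − 4.3139) · e^(0.0585·16/12)
= 93.0561 · e^0.078000 = 93.0561 × 1.081123 = A$100.61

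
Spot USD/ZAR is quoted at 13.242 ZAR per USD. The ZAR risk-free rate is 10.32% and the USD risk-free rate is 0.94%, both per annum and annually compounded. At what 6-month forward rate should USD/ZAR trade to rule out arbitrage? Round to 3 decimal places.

By covered interest parity, F = S · (1+r_ZAR)^T / (1+r_USD)^T
= 13.242 × 1.050333 / 1.004689 = 13.242 × 1.045431
F = 13.844 ZAR per USD

13.844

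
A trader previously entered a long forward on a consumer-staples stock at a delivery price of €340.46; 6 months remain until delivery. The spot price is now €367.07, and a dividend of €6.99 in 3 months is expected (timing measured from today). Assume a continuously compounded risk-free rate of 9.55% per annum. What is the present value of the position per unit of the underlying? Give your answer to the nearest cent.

€35.66

PV(remaining dividends) I = 6.99·e^(−0.0955·3/12) = 6.8251
Current forward F = (S − I)·e^(rT) = (367.07 − 6.8251)·e^(0.0955·6/12) = 360.2449 × 1.048908 = 377.8638
Value (long) = (F − K)·e^(−rT) = (377.8638 − 340.46) × 0.953372 = 35.6597
Value = €35.66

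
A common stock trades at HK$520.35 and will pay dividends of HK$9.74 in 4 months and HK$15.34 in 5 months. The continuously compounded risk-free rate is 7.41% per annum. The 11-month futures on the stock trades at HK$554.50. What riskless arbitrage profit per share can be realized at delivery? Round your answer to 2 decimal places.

PV(dividends) I = 9.74·e^(−0.0741·4/12) + 15.34·e^(−0.0741·5/12) = 24.3760
Fair futures F* = (S − I)·e^(rT) = (520.35 − 24.3760)·e^0.067925 = 495.9740 × 1.070285 = 530.8335
Market HK$554.50 > fair 530.8335: forward overpriced → cash-and-carry (borrow at r, buy the stock and collect the dividends, short the forward).
Profit at T = |F_mkt − F*| = |554.50 − 530.8335| = HK$23.67 per share

HK$23.67 per share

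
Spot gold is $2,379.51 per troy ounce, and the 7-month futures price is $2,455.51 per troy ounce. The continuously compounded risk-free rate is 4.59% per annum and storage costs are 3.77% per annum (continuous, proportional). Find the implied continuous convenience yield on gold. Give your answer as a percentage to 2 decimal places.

2.97%

F = S·e^((r+u−y)T) ⇒ (r+u−y) = ln(F/S)/T
ln(2455.51/2379.51) = 0.031440; /T ⇒ 0.053897
y = r + u − ln(F/S)/T = 0.0459 + 0.0377 − 0.053897 = 0.029703
y = 2.97%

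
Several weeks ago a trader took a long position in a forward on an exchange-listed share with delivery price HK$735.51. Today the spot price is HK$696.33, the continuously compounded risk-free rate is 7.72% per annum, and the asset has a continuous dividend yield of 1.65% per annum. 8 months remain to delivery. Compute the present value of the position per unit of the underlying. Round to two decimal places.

Current fair forward for the remaining 8 months: F = S·e^((r − q)·T), (r − q) = 0.0772 − 0.0165 = 0.0607
F = 696.33 · e^(0.0607 × 8/12) = 696.33 × 1.041297 = 725.0863
Value of long forward = (F − K)·e^(−rT) = (725.0863 − 735.51) · e^(−0.0772·8/12)
= -10.4237 × 0.949835 = -9.90

-HK$9.90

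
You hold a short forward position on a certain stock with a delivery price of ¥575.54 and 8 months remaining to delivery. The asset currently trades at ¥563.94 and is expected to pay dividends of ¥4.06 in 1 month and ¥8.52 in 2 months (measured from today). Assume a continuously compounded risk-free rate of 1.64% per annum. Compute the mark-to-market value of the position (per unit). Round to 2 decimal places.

¥17.89

PV(remaining dividends) I = 4.06·e^(−0.0164·1/12) + 8.52·e^(−0.0164·2/12) = 12.5512
Current forward F = (S − I)·e^(rT) = (563.94 − 12.5512)·e^(0.0164·8/12) = 551.3888 × 1.010993 = 557.4502
Value (long) = (F − K)·e^(−rT) = (557.4502 − 575.54) × 0.989126 = -17.8931
Short position value = −(long value) = ¥17.89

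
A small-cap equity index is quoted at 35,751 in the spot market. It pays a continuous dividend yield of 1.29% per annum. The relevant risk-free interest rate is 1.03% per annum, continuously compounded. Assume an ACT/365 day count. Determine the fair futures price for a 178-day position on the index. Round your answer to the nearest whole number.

F = S·e^((r − q)T) = 35751 · e^((0.0103 − 0.0129) × 178/365)
= 35751 · e^-0.001268 = 35751 × 0.998733
F = 35,706

35,706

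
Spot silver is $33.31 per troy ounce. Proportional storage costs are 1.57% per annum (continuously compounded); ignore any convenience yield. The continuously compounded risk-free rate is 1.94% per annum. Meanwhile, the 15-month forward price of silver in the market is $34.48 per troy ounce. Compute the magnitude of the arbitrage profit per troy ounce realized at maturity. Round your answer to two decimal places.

Fair forward: F* = S·e^(carry·T), with carry = (r + u) = 0.0194 + 0.0157 = 0.0351
F* = 33.31 · e^(0.0351 × 15/12) = 33.31 · e^0.043875 = 33.31 × 1.044852 = $34.8040
Market $34.48 < fair $34.8040: forward underpriced → reverse cash-and-carry (short spot, go long the forward).
At maturity, profit = |F_mkt − F*| = |34.48 − 34.8040| = $0.32 per troy ounce

$0.32 per troy ounce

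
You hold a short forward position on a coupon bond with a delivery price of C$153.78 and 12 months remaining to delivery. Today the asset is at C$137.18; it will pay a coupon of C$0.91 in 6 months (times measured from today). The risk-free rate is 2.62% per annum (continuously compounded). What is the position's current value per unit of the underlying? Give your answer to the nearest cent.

PV(remaining coupons) I = 0.91·e^(−0.0262·6/12) = 0.8982
Current forward F = (S − I)·e^(rT) = (137.18 − 0.8982)·e^(0.0262·12/12) = 136.2818 × 1.026546 = 139.8995
Value (long) = (F − K)·e^(−rT) = (139.8995 − 153.78) × 0.974140 = -13.5216
Short position value = −(long value) = C$13.52

C$13.52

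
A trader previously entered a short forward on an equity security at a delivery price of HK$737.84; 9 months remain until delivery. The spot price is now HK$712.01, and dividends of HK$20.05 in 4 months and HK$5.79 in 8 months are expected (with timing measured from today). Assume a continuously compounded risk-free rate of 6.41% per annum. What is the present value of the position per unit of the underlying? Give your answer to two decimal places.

HK$16.37

PV(remaining dividends) I = 20.05·e^(−0.0641·4/12) + 5.79·e^(−0.0641·8/12) = 25.1739
Current forward F = (S − I)·e^(rT) = (712.01 − 25.1739)·e^(0.0641·9/12) = 686.8361 × 1.049249 = 720.6621
Value (long) = (F − K)·e^(−rT) = (720.6621 − 737.84) × 0.953062 = -16.3716
Short position value = −(long value) = HK$16.37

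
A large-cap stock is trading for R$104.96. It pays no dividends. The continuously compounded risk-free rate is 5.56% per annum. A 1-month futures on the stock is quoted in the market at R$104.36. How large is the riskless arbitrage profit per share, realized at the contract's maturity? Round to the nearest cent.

Fair futures: F* = S·e^(carry·T), with carry = r = 0.0556
F* = 104.96 · e^(0.0556 × 1/12) = 104.96 · e^0.004633 = 104.96 × 1.004644 = R$105.4474
Market R$104.36 < fair R$105.4474: forward underpriced → reverse cash-and-carry (short spot, go long the forward).
At maturity, profit = |F_mkt − F*| = |104.36 − 105.4474| = R$1.09 per share

R$1.09 per share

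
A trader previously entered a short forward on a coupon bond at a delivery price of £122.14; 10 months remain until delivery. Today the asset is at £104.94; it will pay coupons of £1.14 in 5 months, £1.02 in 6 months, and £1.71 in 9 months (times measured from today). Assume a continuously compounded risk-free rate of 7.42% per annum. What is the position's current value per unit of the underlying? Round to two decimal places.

£13.58

PV(remaining coupons) I = 1.14·e^(−0.0742·5/12) + 1.02·e^(−0.0742·6/12) + 1.71·e^(−0.0742·9/12) = 3.7056
Current forward F = (S − I)·e^(rT) = (104.94 − 3.7056)·e^(0.0742·10/12) = 101.2344 × 1.063785 = 107.6916
Value (long) = (F − K)·e^(−rT) = (107.6916 − 122.14) × 0.940040 = -13.5821
Short position value = −(long value) = £13.58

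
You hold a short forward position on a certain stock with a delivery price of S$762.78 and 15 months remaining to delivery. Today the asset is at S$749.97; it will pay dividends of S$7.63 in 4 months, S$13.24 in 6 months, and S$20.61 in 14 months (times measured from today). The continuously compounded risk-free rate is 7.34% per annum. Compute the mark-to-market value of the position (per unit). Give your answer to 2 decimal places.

PV(remaining dividends) I = 7.63·e^(−0.0734·4/12) + 13.24·e^(−0.0734·6/12) + 20.61·e^(−0.0734·14/12) = 39.1270
Current forward F = (S − I)·e^(rT) = (749.97 − 39.1270)·e^(0.0734·15/12) = 710.8430 × 1.096091 = 779.1486
Value (long) = (F − K)·e^(−rT) = (779.1486 − 762.78) × 0.912333 = 14.9336
Short position value = −(long value) = -S$14.93

-S$14.93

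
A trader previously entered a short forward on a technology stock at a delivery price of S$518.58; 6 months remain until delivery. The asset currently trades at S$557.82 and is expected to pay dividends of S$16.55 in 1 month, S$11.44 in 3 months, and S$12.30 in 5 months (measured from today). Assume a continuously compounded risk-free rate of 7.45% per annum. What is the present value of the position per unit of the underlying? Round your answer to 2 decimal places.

-S$18.60

PV(remaining dividends) I = 16.55·e^(−0.0745·1/12) + 11.44·e^(−0.0745·3/12) + 12.30·e^(−0.0745·5/12) = 39.6005
Current forward F = (S − I)·e^(rT) = (557.82 − 39.6005)·e^(0.0745·6/12) = 518.2195 × 1.037952 = 537.8870
Value (long) = (F − K)·e^(−rT) = (537.8870 − 518.58) × 0.963435 = 18.6010
Short position value = −(long value) = -S$18.60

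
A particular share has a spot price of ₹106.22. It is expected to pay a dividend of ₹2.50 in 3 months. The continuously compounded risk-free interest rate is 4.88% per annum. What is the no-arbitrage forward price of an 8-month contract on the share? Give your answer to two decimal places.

PV(dividends) I = 2.50·e^(−0.0488·3/12)
I = 2.4697
F = (S − I)·e^(rT) = (106.22 − 2.4697) · e^(0.0488·8/12)
= 103.7503 · e^0.032533 = 103.7503 × 1.033068 = ₹107.18

₹107.18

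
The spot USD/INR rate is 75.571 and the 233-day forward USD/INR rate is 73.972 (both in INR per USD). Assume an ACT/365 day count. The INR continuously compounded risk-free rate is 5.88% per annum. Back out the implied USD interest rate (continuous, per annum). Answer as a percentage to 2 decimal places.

F = S·e^((r_INR − r_USD)T) ⇒ r_USD = r_INR − ln(F/S)/T
ln(73.972/75.571) = -0.021386; /(233/365) = -0.033502
r_USD = 0.0588 + 0.033502 = 0.092302
r_USD = 9.23%

9.23%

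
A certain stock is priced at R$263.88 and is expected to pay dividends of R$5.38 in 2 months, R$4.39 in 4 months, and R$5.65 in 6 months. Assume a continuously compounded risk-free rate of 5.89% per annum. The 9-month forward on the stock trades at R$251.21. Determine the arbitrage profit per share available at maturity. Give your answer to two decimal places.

PV(dividends) I = 5.38·e^(−0.0589·2/12) + 4.39·e^(−0.0589·4/12) + 5.65·e^(−0.0589·6/12) = 15.1181
Fair forward F* = (S − I)·e^(rT) = (263.88 − 15.1181)·e^0.044175 = 248.7619 × 1.045165 = 259.9972
Market R$251.21 < fair 259.9972: forward underpriced → reverse cash-and-carry (short the stock, invest proceeds at r, pay the dividends, go long the forward).
Profit at T = |F_mkt − F*| = |251.21 − 259.9972| = R$8.79 per share

R$8.79 per share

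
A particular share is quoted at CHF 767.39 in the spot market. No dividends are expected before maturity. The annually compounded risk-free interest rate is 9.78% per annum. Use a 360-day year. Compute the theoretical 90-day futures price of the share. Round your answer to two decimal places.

F = S · (1+r)^T
= 767.39 × 1.023601
F = CHF 785.50

CHF 785.50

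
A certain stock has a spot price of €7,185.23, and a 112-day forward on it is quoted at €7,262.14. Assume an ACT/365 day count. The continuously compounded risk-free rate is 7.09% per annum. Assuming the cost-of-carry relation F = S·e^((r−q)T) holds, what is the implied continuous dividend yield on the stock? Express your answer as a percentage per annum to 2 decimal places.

3.62%

From F = S·e^((r−q)T): (r − q) = ln(F/S)/T
ln(7262.14/7185.23) = ln(1.010704) = 0.010647
(r − q) = 0.010647 / (112/365) = 0.034698
q = r − ln(F/S)/T = 0.0709 − 0.034698 = 0.036202
q = 3.62%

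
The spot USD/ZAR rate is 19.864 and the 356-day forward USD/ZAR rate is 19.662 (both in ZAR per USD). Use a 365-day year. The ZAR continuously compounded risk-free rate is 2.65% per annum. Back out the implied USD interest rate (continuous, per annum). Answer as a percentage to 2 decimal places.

F = S·e^((r_ZAR − r_USD)T) ⇒ r_USD = r_ZAR − ln(F/S)/T
ln(19.662/19.864) = -0.010221; /(356/365) = -0.010479
r_USD = 0.0265 + 0.010479 = 0.036979
r_USD = 3.70%

3.70%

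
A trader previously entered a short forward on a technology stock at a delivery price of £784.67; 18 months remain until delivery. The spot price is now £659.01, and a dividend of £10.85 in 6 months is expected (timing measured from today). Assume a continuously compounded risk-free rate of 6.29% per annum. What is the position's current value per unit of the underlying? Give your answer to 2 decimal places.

PV(remaining dividends) I = 10.85·e^(−0.0629·6/12) = 10.5141
Current forward F = (S − I)·e^(rT) = (659.01 − 10.5141)·e^(0.0629·18/12) = 648.4959 × 1.098944 = 712.6607
Value (long) = (F − K)·e^(−rT) = (712.6607 − 784.67) × 0.909964 = -65.5259
Short position value = −(long value) = £65.53

£65.53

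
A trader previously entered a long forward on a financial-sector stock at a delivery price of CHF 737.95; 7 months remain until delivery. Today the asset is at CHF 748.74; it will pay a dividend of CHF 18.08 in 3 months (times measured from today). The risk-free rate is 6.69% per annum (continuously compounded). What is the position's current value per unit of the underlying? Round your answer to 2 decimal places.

PV(remaining dividends) I = 18.08·e^(−0.0669·3/12) = 17.7801
Current forward F = (S − I)·e^(rT) = (748.74 − 17.7801)·e^(0.0669·7/12) = 730.9599 × 1.039796 = 760.0492
Value (long) = (F − K)·e^(−rT) = (760.0492 − 737.95) × 0.961727 = 21.2534
Value = CHF 21.25

CHF 21.25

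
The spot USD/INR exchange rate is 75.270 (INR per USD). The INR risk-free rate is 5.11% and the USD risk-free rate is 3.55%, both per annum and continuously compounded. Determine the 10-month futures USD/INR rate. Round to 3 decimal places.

F = S·e^((r_INR − r_USD)T) = 75.270 · e^((0.0511 − 0.0355) × 10/12)
= 75.270 · e^0.013000 = 75.270 × 1.013085
F = 76.255 INR per USD

76.255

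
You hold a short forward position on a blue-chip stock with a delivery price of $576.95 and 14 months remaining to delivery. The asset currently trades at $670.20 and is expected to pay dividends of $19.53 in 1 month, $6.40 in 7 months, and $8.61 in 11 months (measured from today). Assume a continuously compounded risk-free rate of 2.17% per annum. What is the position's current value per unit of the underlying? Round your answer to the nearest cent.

-$73.42

PV(remaining dividends) I = 19.53·e^(−0.0217·1/12) + 6.40·e^(−0.0217·7/12) + 8.61·e^(−0.0217·11/12) = 34.2546
Current forward F = (S − I)·e^(rT) = (670.20 − 34.2546)·e^(0.0217·14/12) = 635.9454 × 1.025640 = 652.2510
Value (long) = (F − K)·e^(−rT) = (652.2510 − 576.95) × 0.975001 = 73.4186
Short position value = −(long value) = -$73.42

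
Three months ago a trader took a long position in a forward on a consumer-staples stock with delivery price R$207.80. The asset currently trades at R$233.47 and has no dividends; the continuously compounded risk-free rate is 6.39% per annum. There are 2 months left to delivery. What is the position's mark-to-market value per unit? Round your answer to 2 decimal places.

Current fair forward for the remaining 2 months: F = S·e^(r·T), r = 0.0639
F = 233.47 · e^(0.0639 × 2/12) = 233.47 × 1.010707 = 235.9698
Value of long forward = (F − K)·e^(−rT) = (235.9698 − 207.80) · e^(−0.0639·2/12)
= 28.1698 × 0.989407 = 27.87

R$27.87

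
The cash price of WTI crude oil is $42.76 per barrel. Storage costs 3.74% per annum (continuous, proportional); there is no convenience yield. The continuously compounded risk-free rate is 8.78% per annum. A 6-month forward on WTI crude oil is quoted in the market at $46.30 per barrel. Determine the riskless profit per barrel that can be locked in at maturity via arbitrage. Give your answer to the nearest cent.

$0.78 per barrel

Fair forward: F* = S·e^(carry·T), with carry = (r + u) = 0.0878 + 0.0374 = 0.1252
F* = 42.76 · e^(0.1252 × 6/12) = 42.76 · e^0.062600 = 42.76 × 1.064601 = $45.5223
Market $46.30 > fair $45.5223: forward overpriced → cash-and-carry (buy spot, short the forward).
At maturity, profit = |F_mkt − F*| = |46.30 − 45.5223| = $0.78 per barrel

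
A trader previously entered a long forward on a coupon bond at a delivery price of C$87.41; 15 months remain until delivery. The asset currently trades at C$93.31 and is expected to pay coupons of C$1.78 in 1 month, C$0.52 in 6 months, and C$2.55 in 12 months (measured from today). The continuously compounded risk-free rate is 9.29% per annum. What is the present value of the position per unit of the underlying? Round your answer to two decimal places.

PV(remaining coupons) I = 1.78·e^(−0.0929·1/12) + 0.52·e^(−0.0929·6/12) + 2.55·e^(−0.0929·12/12) = 4.5864
Current forward F = (S − I)·e^(rT) = (93.31 − 4.5864)·e^(0.0929·15/12) = 88.7236 × 1.123136 = 99.6487
Value (long) = (F − K)·e^(−rT) = (99.6487 − 87.41) × 0.890364 = 10.8969
Value = C$10.90

C$10.90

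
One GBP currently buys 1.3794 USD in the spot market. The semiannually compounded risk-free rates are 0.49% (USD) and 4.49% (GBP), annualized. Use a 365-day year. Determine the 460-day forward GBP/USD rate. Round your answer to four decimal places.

By covered interest parity, F = S · (1+r_USD/2)^(2T) / (1+r_GBP/2)^(2T)
= 1.3794 × 1.006187 / 1.057556 = 1.3794 × 0.951427
F = 1.3124 USD per GBP

1.3124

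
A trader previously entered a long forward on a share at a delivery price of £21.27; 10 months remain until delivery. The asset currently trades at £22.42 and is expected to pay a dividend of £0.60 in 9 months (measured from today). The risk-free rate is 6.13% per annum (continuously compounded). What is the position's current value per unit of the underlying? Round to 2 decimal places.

£1.64

PV(remaining dividends) I = 0.60·e^(−0.0613·9/12) = 0.5730
Current forward F = (S − I)·e^(rT) = (22.42 − 0.5730)·e^(0.0613·10/12) = 21.8470 × 1.052411 = 22.9920
Value (long) = (F − K)·e^(−rT) = (22.9920 − 21.27) × 0.950199 = 1.6362
Value = £1.64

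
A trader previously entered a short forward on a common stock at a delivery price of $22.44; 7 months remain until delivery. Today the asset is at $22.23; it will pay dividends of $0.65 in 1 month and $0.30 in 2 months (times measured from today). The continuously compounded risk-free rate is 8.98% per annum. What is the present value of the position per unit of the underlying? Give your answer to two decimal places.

$0.01

PV(remaining dividends) I = 0.65·e^(−0.0898·1/12) + 0.30·e^(−0.0898·2/12) = 0.9407
Current forward F = (S − I)·e^(rT) = (22.23 − 0.9407)·e^(0.0898·7/12) = 21.2893 × 1.053780 = 22.4342
Value (long) = (F − K)·e^(−rT) = (22.4342 − 22.44) × 0.948965 = -0.0055
Short position value = −(long value) = $0.01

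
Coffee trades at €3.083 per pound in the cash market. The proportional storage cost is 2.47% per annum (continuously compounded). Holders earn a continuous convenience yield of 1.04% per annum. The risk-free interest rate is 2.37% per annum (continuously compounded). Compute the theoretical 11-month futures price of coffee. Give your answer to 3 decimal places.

€3.192 per pound

Net carry = r + u − y = 0.0237 + 0.0247 − 0.0104 = 0.0380
F = S·e^((r+u−y)T) = 3.083 · e^(0.0380 × 11/12) = 3.083 · e^0.034833
= 3.083 × 1.035447 = €3.192 per pound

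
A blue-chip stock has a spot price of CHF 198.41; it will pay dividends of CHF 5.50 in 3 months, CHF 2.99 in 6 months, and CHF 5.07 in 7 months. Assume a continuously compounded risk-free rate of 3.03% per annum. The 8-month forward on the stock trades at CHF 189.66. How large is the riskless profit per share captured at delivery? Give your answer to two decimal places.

CHF 0.86 per share

PV(dividends) I = 5.50·e^(−0.0303·3/12) + 2.99·e^(−0.0303·6/12) + 5.07·e^(−0.0303·7/12) = 13.3847
Fair forward F* = (S − I)·e^(rT) = (198.41 − 13.3847)·e^0.020200 = 185.0253 × 1.020405 = 188.8007
Market CHF 189.66 > fair 188.8007: forward overpriced → cash-and-carry (borrow at r, buy the stock and collect the dividends, short the forward).
Profit at T = |F_mkt − F*| = |189.66 − 188.8007| = CHF 0.86 per share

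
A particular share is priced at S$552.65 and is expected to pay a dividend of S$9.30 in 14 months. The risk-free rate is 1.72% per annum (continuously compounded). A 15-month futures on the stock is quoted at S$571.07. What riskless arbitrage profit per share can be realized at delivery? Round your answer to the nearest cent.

PV(dividends) I = 9.30·e^(−0.0172·14/12) = 9.1152
Fair futures F* = (S − I)·e^(rT) = (552.65 − 9.1152)·e^0.021500 = 543.5348 × 1.021733 = 555.3474
Market S$571.07 > fair 555.3474: forward overpriced → cash-and-carry (borrow at r, buy the stock and collect the dividends, short the forward).
Profit at T = |F_mkt − F*| = |571.07 − 555.3474| = S$15.72 per share

S$15.72 per share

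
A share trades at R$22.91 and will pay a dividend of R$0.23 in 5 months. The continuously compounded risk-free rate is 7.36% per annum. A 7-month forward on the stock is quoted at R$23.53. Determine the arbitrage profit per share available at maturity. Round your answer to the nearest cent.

PV(dividends) I = 0.23·e^(−0.0736·5/12) = 0.2231
Fair forward F* = (S − I)·e^(rT) = (22.91 − 0.2231)·e^0.042933 = 22.6869 × 1.043868 = 23.6821
Market R$23.53 < fair 23.6821: forward underpriced → reverse cash-and-carry (short the stock, invest proceeds at r, pay the dividends, go long the forward).
Profit at T = |F_mkt − F*| = |23.53 − 23.6821| = R$0.15 per share

R$0.15 per share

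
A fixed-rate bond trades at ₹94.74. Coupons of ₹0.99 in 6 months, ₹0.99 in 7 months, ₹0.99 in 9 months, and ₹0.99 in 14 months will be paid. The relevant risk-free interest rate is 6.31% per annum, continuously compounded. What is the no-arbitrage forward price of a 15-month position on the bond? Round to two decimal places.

₹98.43

PV(coupons) I = 0.99·e^(−0.0631·6/12) + 0.99·e^(−0.0631·7/12) + 0.99·e^(−0.0631·9/12) + 0.99·e^(−0.0631·14/12)
I = 0.9593 + 0.9542 + 0.9442 + 0.9197 = 3.7774
F = (S − I)·e^(rT) = (94.74 − 3.7774) · e^(0.0631·15/12)
= 90.9626 · e^0.078875 = 90.9626 × 1.082069 = ₹98.43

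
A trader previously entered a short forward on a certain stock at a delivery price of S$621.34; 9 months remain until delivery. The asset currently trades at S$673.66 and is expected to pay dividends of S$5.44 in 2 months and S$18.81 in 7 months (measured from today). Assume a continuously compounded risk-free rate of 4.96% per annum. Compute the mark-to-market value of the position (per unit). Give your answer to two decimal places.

-S$51.34

PV(remaining dividends) I = 5.44·e^(−0.0496·2/12) + 18.81·e^(−0.0496·7/12) = 23.6688
Current forward F = (S − I)·e^(rT) = (673.66 − 23.6688)·e^(0.0496·9/12) = 649.9912 × 1.037901 = 674.6265
Value (long) = (F − K)·e^(−rT) = (674.6265 − 621.34) × 0.963483 = 51.3406
Short position value = −(long value) = -S$51.34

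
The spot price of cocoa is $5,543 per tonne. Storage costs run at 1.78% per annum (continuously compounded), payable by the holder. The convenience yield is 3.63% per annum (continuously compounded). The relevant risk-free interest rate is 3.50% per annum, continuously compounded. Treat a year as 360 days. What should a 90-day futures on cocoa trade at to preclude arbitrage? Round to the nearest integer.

$5,566 per tonne

Net carry = r + u − y = 0.0350 + 0.0178 − 0.0363 = 0.0165
F = S·e^((r+u−y)T) = 5543 · e^(0.0165 × 90/360) = 5543 · e^0.004125
= 5543 × 1.004134 = $5,566 per tonne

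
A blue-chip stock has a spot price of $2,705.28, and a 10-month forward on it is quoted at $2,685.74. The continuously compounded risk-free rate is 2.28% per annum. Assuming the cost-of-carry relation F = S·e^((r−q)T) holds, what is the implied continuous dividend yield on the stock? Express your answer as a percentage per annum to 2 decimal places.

3.15%

From F = S·e^((r−q)T): (r − q) = ln(F/S)/T
ln(2685.74/2705.28) = ln(0.992777) = -0.007249
(r − q) = -0.007249 / (10/12) = -0.008699
q = r − ln(F/S)/T = 0.0228 + 0.008699 = 0.031499
q = 3.15%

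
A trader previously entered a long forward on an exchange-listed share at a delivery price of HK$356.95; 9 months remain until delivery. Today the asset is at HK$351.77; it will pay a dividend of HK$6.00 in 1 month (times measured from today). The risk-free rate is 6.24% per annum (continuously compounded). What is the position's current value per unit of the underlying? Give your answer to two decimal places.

PV(remaining dividends) I = 6.00·e^(−0.0624·1/12) = 5.9689
Current forward F = (S − I)·e^(rT) = (351.77 − 5.9689)·e^(0.0624·9/12) = 345.8011 × 1.047912 = 362.3691
Value (long) = (F − K)·e^(−rT) = (362.3691 − 356.95) × 0.954278 = 5.1713
Value = HK$5.17

HK$5.17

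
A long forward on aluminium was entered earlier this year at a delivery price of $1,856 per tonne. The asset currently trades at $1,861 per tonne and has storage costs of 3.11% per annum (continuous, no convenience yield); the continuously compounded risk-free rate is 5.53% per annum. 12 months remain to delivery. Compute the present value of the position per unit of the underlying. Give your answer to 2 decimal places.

Current fair forward for the remaining 12 months: F = S·e^((r + u)·T), (r + u) = 0.0553 + 0.0311 = 0.0864
F = 1861 · e^(0.0864 × 12/12) = 1861 × 1.09024234 = 2028.9410
Value of long forward = (F − K)·e^(−rT) = (2028.9410 − 1856) · e^(−0.0553·12/12)
= 172.9410 × 0.94620124 = 163.64

$163.64 per tonne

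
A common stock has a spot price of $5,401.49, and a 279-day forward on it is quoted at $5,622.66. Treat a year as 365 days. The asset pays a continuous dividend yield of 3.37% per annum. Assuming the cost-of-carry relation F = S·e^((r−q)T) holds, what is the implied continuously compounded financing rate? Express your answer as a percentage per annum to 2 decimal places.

8.62%

From F = S·e^((r−q)T): (r − q) = ln(F/S)/T
ln(5622.66/5401.49) = ln(1.040946) = 0.040130
(r − q) = 0.040130 / (279/365) = 0.052500
r = ln(F/S)/T + q = 0.052500 + 0.0337 = 0.086200
r = 8.62%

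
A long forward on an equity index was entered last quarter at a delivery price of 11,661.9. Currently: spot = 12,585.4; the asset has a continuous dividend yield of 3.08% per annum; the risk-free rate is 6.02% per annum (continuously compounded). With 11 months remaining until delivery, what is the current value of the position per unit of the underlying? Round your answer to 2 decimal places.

Current fair forward for the remaining 11 months: F = S·e^((r − q)·T), (r − q) = 0.0602 − 0.0308 = 0.0294
F = 12585.4 · e^(0.0294 × 11/12) = 12585.4 × 1.02731644 = 12929.1883
Value of long forward = (F − K)·e^(−rT) = (12929.1883 − 11661.9) · e^(−0.0602·11/12)
= 1267.2883 × 0.94631164 = 1199.25

1199.25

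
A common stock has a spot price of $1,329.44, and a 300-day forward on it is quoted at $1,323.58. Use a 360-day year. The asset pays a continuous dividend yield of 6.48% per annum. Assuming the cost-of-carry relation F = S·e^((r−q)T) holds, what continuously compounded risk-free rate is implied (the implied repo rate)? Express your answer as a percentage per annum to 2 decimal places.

From F = S·e^((r−q)T): (r − q) = ln(F/S)/T
ln(1323.58/1329.44) = ln(0.995592) = -0.004418
(r − q) = -0.004418 / (300/360) = -0.005302
r = ln(F/S)/T + q = -0.005302 + 0.0648 = 0.059498
r = 5.95%

5.95%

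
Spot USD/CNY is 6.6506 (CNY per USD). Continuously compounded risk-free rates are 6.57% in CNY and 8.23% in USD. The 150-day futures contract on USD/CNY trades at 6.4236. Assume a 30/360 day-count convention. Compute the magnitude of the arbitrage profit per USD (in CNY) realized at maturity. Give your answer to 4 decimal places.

Fair futures: F* = S·e^(carry·T), with carry = (r_CNY − r_USD) = 0.0657 − 0.0823 = -0.0166
F* = 6.6506 · e^(-0.0166 × 150/360) = 6.6506 · e^-0.006917 = 6.6506 × 0.993107 = 6.6048
Market 6.4236 < fair 6.6048: forward underpriced → reverse cash-and-carry (short spot, go long the forward).
At maturity, profit = |F_mkt − F*| = |6.4236 − 6.6048| = 0.1812 per USD (in CNY)

0.1812 per USD (in CNY)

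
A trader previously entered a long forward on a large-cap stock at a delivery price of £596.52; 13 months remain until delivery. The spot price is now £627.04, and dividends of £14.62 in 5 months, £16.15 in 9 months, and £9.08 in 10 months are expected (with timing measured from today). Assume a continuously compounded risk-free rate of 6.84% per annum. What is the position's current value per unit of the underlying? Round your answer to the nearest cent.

PV(remaining dividends) I = 14.62·e^(−0.0684·5/12) + 16.15·e^(−0.0684·9/12) + 9.08·e^(−0.0684·10/12) = 38.1285
Current forward F = (S − I)·e^(rT) = (627.04 − 38.1285)·e^(0.0684·13/12) = 588.9115 × 1.076914 = 634.2070
Value (long) = (F − K)·e^(−rT) = (634.2070 − 596.52) × 0.928579 = 34.9954
Value = £35.00

£35.00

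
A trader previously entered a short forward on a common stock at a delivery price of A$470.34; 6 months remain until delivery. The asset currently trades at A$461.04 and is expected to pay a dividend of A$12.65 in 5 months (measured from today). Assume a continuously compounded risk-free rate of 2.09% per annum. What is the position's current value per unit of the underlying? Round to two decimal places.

PV(remaining dividends) I = 12.65·e^(−0.0209·5/12) = 12.5403
Current forward F = (S − I)·e^(rT) = (461.04 − 12.5403)·e^(0.0209·6/12) = 448.4997 × 1.010505 = 453.2112
Value (long) = (F − K)·e^(−rT) = (453.2112 − 470.34) × 0.989604 = -16.9507
Short position value = −(long value) = A$16.95

A$16.95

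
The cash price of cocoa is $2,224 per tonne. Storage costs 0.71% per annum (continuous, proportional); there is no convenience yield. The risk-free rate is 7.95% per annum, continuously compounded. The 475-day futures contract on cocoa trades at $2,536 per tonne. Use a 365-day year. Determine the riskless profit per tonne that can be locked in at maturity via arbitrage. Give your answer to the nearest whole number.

$47 per tonne

Fair futures: F* = S·e^(carry·T), with carry = (r + u) = 0.0795 + 0.0071 = 0.0866
F* = 2224 · e^(0.0866 × 475/365) = 2224 · e^0.112699 = 2224 × 1.119295 = $2489.3121
Market $2536 > fair $2489.3121: forward overpriced → cash-and-carry (buy spot, short the forward).
At maturity, profit = |F_mkt − F*| = |2536 − 2489.3121| = $47 per tonne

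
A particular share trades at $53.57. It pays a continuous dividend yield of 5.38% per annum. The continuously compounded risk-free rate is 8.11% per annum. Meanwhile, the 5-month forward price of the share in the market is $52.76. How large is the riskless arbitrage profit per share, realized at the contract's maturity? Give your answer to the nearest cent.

$1.42 per share

Fair forward: F* = S·e^(carry·T), with carry = (r − q) = 0.0811 − 0.0538 = 0.0273
F* = 53.57 · e^(0.0273 × 5/12) = 53.57 · e^0.011375 = 53.57 × 1.011440 = $54.1828
Market $52.76 < fair $54.1828: forward underpriced → reverse cash-and-carry (short spot, go long the forward).
At maturity, profit = |F_mkt − F*| = |52.76 − 54.1828| = $1.42 per share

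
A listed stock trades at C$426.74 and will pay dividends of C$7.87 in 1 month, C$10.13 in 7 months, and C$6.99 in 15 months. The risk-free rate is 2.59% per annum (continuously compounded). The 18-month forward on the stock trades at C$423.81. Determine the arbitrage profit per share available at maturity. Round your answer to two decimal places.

C$5.74 per share

PV(dividends) I = 7.87·e^(−0.0259·1/12) + 10.13·e^(−0.0259·7/12) + 6.99·e^(−0.0259·15/12) = 24.5985
Fair forward F* = (S − I)·e^(rT) = (426.74 − 24.5985)·e^0.038850 = 402.1415 × 1.039615 = 418.0723
Market C$423.81 > fair 418.0723: forward overpriced → cash-and-carry (borrow at r, buy the stock and collect the dividends, short the forward).
Profit at T = |F_mkt − F*| = |423.81 − 418.0723| = C$5.74 per share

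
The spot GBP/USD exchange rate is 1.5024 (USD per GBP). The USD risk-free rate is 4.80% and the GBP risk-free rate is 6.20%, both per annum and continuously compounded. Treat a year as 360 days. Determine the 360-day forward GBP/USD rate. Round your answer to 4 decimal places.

1.4815

F = S·e^((r_USD − r_GBP)T) = 1.5024 · e^((0.0480 − 0.0620) × 360/360)
= 1.5024 · e^-0.014000 = 1.5024 × 0.986098
F = 1.4815 USD per GBP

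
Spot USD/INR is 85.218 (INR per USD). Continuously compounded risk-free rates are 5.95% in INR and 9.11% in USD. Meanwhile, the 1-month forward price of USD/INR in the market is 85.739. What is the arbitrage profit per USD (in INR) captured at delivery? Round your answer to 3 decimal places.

Fair forward: F* = S·e^(carry·T), with carry = (r_INR − r_USD) = 0.0595 − 0.0911 = -0.0316
F* = 85.218 · e^(-0.0316 × 1/12) = 85.218 · e^-0.002633 = 85.218 × 0.997370 = 84.9939
Market 85.739 > fair 84.9939: forward overpriced → cash-and-carry (buy spot, short the forward).
At maturity, profit = |F_mkt − F*| = |85.739 − 84.9939| = 0.745 per USD (in INR)

0.745 per USD (in INR)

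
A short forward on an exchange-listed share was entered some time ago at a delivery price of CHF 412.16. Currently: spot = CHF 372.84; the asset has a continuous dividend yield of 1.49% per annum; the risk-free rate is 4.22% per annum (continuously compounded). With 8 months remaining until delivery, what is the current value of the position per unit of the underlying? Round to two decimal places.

CHF 31.57

Current fair forward for the remaining 8 months: F = S·e^((r − q)·T), (r − q) = 0.0422 − 0.0149 = 0.0273
F = 372.84 · e^(0.0273 × 8/12) = 372.84 × 1.018367 = 379.6880
Value of long forward = (F − K)·e^(−rT) = (379.6880 − 412.16) · e^(−0.0422·8/12)
= -32.4720 × 0.972259 = -31.57
Short position value = −(long value) = CHF 31.57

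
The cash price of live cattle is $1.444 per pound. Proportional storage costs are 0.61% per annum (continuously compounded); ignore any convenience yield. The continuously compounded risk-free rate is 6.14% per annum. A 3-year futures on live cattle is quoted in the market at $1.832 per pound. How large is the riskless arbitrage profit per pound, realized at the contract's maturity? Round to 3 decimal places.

Fair futures: F* = S·e^(carry·T), with carry = (r + u) = 0.0614 + 0.0061 = 0.0675
F* = 1.444 · e^(0.0675 × 3) = 1.444 · e^0.202500 = 1.444 × 1.224460 = $1.7681
Market $1.832 > fair $1.7681: forward overpriced → cash-and-carry (buy spot, short the forward).
At maturity, profit = |F_mkt − F*| = |1.832 − 1.7681| = $0.064 per pound

$0.064 per pound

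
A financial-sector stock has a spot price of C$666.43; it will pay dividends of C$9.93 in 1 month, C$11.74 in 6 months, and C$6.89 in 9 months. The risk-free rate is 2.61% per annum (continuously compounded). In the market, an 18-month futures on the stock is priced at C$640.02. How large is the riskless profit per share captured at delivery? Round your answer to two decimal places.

PV(dividends) I = 9.93·e^(−0.0261·1/12) + 11.74·e^(−0.0261·6/12) + 6.89·e^(−0.0261·9/12) = 28.2527
Fair futures F* = (S − I)·e^(rT) = (666.43 − 28.2527)·e^0.039150 = 638.1773 × 1.039926 = 663.6572
Market C$640.02 < fair 663.6572: forward underpriced → reverse cash-and-carry (short the stock, invest proceeds at r, pay the dividends, go long the forward).
Profit at T = |F_mkt − F*| = |640.02 − 663.6572| = C$23.64 per share

C$23.64 per share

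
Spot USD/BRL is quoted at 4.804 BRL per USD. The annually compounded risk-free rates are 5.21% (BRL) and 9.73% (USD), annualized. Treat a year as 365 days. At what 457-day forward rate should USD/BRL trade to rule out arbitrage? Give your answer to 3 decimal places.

By covered interest parity, F = S · (1+r_BRL)^T / (1+r_USD)^T
= 4.804 × 1.065655 / 1.123284 = 4.804 × 0.948696
F = 4.558 BRL per USD

4.558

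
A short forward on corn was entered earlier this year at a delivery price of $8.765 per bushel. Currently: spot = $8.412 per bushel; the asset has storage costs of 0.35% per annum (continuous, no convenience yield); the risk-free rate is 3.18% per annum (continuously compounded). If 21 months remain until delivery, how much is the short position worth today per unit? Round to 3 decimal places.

Current fair forward for the remaining 21 months: F = S·e^((r + u)·T), (r + u) = 0.0318 + 0.0035 = 0.0353
F = 8.412 · e^(0.0353 × 21/12) = 8.412 × 1.063723 = 8.9480
Value of long forward = (F − K)·e^(−rT) = (8.9480 − 8.765) · e^(−0.0318·21/12)
= 0.1830 × 0.945870 = 0.173
Short position value = −(long value) = -$0.173

-$0.173 per bushel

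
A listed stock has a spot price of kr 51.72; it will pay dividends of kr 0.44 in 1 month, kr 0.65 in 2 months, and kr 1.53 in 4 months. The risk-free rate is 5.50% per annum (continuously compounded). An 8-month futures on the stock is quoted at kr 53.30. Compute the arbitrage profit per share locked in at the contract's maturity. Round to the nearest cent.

kr 2.33 per share

PV(dividends) I = 0.44·e^(−0.0550·1/12) + 0.65·e^(−0.0550·2/12) + 1.53·e^(−0.0550·4/12) = 2.5843
Fair futures F* = (S − I)·e^(rT) = (51.72 − 2.5843)·e^0.036667 = 49.1357 × 1.037348 = 50.9708
Market kr 53.30 > fair 50.9708: forward overpriced → cash-and-carry (borrow at r, buy the stock and collect the dividends, short the forward).
Profit at T = |F_mkt − F*| = |53.30 − 50.9708| = kr 2.33 per share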